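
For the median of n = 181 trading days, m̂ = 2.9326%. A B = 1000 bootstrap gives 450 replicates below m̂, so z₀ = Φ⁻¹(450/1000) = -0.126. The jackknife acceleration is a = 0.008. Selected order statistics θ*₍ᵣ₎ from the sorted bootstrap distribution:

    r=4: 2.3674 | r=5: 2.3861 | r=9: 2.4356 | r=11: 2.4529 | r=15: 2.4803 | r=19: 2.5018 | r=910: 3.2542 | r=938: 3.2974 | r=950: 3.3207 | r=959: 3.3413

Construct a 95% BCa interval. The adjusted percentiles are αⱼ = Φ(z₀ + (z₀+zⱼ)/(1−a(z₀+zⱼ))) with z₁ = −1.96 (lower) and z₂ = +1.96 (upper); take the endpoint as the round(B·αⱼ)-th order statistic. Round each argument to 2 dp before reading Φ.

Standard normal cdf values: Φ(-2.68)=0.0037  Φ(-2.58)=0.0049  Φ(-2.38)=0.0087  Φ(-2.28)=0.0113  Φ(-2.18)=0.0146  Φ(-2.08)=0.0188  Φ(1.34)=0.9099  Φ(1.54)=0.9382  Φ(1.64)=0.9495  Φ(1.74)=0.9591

(2.4803, 3.3413)

Lower: z₀ + z₁ = -0.126 + (-1.960) = -2.086; 1 − a(z₀+z₁) = 1 − (0.008)(-2.086) = 1.0167; argument = -0.126 + (-2.086)/1.0167 = -2.1778 → -2.18.
α₁ = Φ(-2.18) = 0.0146; rank = round(1000 × 0.0146) = 15; θ*₍15₎ = 2.4803.
Upper: z₀ + z₂ = 1.834; 1 − a(z₀+z₂) = 0.9853; argument = 1.7353 → 1.74; α₂ = 0.9591; rank = 959; θ*₍959₎ = 3.3413.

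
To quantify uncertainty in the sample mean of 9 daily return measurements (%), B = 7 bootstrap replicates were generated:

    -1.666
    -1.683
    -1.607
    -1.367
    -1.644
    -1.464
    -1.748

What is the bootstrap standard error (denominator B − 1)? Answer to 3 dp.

SE* = 0.134

Bootstrap SE is the standard deviation of the 7 replicate means.
Mean of replicates: ((-1.666) + (-1.683) + (-1.607) + (-1.367) + (-1.644) + (-1.464) + (-1.748)) / 7 = -11.1790 / 7 = -1.5970
Sum of squared deviations: (−0.0690)² + (−0.0860)² + (−0.0100)² + (+0.2300)² + (−0.0470)² + (+0.1330)² + (−0.1510)² = 0.1079
Variance = 0.1079 / 6 = 0.0180
SE* = √0.0180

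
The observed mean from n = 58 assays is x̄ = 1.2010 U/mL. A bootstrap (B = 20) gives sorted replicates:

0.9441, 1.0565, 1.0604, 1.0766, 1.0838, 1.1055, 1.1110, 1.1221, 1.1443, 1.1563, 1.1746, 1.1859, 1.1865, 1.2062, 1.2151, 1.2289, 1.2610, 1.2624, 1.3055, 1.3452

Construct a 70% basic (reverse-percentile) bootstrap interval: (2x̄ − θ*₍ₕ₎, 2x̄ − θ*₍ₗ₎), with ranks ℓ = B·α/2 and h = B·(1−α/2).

(1.1410, 1.3416)

Percentile endpoints at ranks 3 and 17: θ*₍3₎ = 1.0604, θ*₍17₎ = 1.2610.
Basic interval reflects these around x̄:
  lower = 2 × 1.2010 − 1.2610 = 1.1410
  upper = 2 × 1.2010 − 1.0604 = 1.3416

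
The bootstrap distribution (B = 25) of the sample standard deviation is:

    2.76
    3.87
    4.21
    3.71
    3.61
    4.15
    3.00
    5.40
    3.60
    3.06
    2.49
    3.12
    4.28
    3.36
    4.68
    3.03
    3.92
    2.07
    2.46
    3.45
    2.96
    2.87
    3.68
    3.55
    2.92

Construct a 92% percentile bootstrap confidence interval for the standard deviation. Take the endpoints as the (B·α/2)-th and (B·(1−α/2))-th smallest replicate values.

(2.07, 4.68)

Sorted replicates: 2.07, 2.46, 2.49, 2.76, 2.87, 2.92, 2.96, 3.00, 3.03, 3.06, 3.12, 3.36, 3.45, 3.55, 3.60, 3.61, 3.68, 3.71, 3.87, 3.92, 4.15, 4.21, 4.28, 4.68, 5.40
α = 0.08; lower rank = 25 × 0.040 = 1; upper rank = 25 × 0.960 = 24.
The 1st smallest replicate is 2.07; the 24th is 4.68.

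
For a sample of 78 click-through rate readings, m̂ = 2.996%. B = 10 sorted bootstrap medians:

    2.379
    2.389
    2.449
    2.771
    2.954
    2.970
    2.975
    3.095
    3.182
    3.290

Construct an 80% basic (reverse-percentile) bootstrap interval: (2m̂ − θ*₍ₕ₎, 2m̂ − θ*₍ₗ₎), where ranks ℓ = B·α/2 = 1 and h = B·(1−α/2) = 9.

Percentile endpoints at ranks 1 and 9: θ*₍1₎ = 2.379, θ*₍9₎ = 3.182.
Basic interval reflects these around m̂:
  lower = 2 × 2.996 − 3.182 = 2.810
  upper = 2 × 2.996 − 2.379 = 3.613

(2.810, 3.613)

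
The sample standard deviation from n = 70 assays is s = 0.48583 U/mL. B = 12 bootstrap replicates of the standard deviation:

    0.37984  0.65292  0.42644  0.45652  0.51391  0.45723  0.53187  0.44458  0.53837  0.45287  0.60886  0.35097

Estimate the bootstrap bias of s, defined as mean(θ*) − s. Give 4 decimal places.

mean(θ*) = (0.37984 + 0.65292 + 0.42644 + 0.45652 + 0.51391 + 0.45723 + 0.53187 + 0.44458 + 0.53837 + 0.45287 + 0.60886 + 0.35097) / 12 = 0.48453
bias = 0.48453 − 0.48583

bias = −0.0013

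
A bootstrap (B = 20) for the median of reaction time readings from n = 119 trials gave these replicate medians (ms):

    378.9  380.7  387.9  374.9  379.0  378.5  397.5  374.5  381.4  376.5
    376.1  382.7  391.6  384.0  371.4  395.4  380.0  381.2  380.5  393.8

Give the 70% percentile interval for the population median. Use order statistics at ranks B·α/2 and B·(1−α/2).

(374.9, 391.6)

Sorted replicates: 371.4, 374.5, 374.9, 376.1, 376.5, 378.5, 378.9, 379.0, 380.0, 380.5, 380.7, 381.2, 381.4, 382.7, 384.0, 387.9, 391.6, 393.8, 395.4, 397.5
α = 0.30; lower rank = 20 × 0.150 = 3; upper rank = 20 × 0.850 = 17.
The 3rd smallest replicate is 374.9; the 17th is 391.6.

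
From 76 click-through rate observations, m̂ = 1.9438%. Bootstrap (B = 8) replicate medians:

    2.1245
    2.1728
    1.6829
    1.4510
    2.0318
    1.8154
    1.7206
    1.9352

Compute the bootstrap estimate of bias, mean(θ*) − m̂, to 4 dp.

mean(θ*) = (2.1245 + 2.1728 + 1.6829 + 1.4510 + 2.0318 + 1.8154 + 1.7206 + 1.9352) / 8 = 1.86678
bias = 1.86678 − 1.9438

bias = −0.0770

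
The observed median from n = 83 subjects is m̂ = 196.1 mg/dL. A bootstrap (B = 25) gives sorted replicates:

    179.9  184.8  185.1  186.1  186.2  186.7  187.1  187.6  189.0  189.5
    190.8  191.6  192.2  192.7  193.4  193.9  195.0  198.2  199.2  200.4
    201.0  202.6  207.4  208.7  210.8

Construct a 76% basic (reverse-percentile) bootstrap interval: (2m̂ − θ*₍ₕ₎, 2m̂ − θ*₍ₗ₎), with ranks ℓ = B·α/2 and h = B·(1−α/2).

Percentile endpoints at ranks 3 and 22: θ*₍3₎ = 185.1, θ*₍22₎ = 202.6.
Basic interval reflects these around m̂:
  lower = 2 × 196.1 − 202.6 = 189.6
  upper = 2 × 196.1 − 185.1 = 207.1

(189.6, 207.1)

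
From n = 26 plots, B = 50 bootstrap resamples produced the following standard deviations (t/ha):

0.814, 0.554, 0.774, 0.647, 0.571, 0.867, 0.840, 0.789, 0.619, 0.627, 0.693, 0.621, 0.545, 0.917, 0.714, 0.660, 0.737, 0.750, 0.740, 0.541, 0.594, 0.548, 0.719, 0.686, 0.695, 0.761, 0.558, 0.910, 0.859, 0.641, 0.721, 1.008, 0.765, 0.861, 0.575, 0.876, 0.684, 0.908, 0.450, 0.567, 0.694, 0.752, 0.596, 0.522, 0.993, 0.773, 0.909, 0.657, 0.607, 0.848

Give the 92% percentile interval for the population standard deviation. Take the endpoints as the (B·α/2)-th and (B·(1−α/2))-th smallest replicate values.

(0.522, 0.917)

Sorted replicates: 0.450, 0.522, 0.541, 0.545, 0.548, 0.554, 0.558, 0.567, 0.571, 0.575, 0.594, 0.596, 0.607, 0.619, 0.621, 0.627, 0.641, 0.647, 0.657, 0.660, 0.684, 0.686, 0.693, 0.694, 0.695, 0.714, 0.719, 0.721, 0.737, 0.740, 0.750, 0.752, 0.761, 0.765, 0.773, 0.774, 0.789, 0.814, 0.840, 0.848, 0.859, 0.861, 0.867, 0.876, 0.908, 0.909, 0.910, 0.917, 0.993, 1.008
α = 0.08; lower rank = 50 × 0.040 = 2; upper rank = 50 × 0.960 = 48.
The 2nd smallest replicate is 0.522; the 48th is 0.917.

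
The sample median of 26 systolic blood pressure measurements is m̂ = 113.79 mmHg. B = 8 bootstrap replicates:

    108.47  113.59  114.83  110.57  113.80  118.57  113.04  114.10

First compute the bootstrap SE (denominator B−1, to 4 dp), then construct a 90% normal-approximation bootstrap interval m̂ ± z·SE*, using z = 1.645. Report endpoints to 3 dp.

(108.898, 118.682)

Mean of replicates = 113.3713; sum of squared deviations = 61.8967; SE* = √(61.8967/7) = 2.9736
Margin = 1.645 × 2.9736 = 4.8916
Interval: 113.79 ± 4.8916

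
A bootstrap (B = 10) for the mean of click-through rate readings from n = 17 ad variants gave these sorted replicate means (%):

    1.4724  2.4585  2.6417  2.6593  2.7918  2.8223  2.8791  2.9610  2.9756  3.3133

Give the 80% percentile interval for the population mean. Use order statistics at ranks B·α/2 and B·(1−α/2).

α = 0.20; lower rank = 10 × 0.100 = 1; upper rank = 10 × 0.900 = 9.
The 1st smallest replicate is 1.4724; the 9th is 2.9756.

(1.4724, 2.9756)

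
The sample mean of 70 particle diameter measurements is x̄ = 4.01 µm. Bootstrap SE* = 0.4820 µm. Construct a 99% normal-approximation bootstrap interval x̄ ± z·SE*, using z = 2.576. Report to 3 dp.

Margin = 2.576 × 0.4820 = 1.2416
Interval: 4.01 ± 1.2416

(2.768, 5.252)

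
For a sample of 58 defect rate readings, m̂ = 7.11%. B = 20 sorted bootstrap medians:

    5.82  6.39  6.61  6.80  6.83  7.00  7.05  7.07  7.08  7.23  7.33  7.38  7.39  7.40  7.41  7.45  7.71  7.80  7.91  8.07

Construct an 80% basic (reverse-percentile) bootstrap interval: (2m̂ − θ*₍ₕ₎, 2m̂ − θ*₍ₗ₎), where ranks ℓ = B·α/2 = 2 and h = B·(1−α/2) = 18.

Percentile endpoints at ranks 2 and 18: θ*₍2₎ = 6.39, θ*₍18₎ = 7.80.
Basic interval reflects these around m̂:
  lower = 2 × 7.11 − 7.80 = 6.42
  upper = 2 × 7.11 − 6.39 = 7.83

(6.42, 7.83)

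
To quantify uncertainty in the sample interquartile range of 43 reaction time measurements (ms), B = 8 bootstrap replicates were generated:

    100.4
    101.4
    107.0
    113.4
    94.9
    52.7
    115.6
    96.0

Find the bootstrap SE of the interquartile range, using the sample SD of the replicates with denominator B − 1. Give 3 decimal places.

Bootstrap SE is the standard deviation of the 8 replicate interquartile ranges.
Mean of replicates: (100.4 + 101.4 + 107.0 + 113.4 + 94.9 + 52.7 + 115.6 + 96.0) / 8 = 781.4000 / 8 = 97.6750
Sum of squared deviations: (+2.7250)² + (+3.7250)² + (+9.3250)² + (+15.7250)² + (−2.7750)² + (−44.9750)² + (+17.9250)² + (−1.6750)² = 2710.0950
Variance = 2710.0950 / 7 = 387.1564
SE* = √387.1564

SE* = 19.676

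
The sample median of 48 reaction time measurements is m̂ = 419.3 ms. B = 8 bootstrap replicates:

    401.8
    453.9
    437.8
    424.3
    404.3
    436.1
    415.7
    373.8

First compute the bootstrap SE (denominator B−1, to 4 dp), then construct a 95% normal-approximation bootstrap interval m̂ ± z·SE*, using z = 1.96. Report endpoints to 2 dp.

Mean of replicates = 418.4625; sum of squared deviations = 4455.4987; SE* = √(4455.4987/7) = 25.2289
Margin = 1.96 × 25.2289 = 49.449
Interval: 419.3 ± 49.449

(369.85, 468.75)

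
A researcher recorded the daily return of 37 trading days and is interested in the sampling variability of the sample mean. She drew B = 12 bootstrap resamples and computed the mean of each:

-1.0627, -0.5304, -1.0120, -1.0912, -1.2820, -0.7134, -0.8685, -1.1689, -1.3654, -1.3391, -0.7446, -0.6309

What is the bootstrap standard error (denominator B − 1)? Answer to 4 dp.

SE* = 0.2840

Bootstrap SE is the standard deviation of the 12 replicate means.
Mean of replicates: ((-1.0627) + (-0.5304) + (-1.0120) + (-1.0912) + (-1.2820) + (-0.7134) + (-0.8685) + (-1.1689) + (-1.3654) + (-1.3391) + (-0.7446) + (-0.6309)) / 12 = -11.80910 / 12 = -0.98409
Sum of squared deviations: (−0.07861)² + (+0.45369)² + (−0.02791)² + (−0.10711)² + (−0.29791)² + (+0.27069)² + (+0.11559)² + (−0.18481)² + (−0.38131)² + (−0.35501)² + (+0.23949)² + (+0.35319)² = 0.88733
Variance = 0.88733 / 11 = 0.08067
SE* = √0.08067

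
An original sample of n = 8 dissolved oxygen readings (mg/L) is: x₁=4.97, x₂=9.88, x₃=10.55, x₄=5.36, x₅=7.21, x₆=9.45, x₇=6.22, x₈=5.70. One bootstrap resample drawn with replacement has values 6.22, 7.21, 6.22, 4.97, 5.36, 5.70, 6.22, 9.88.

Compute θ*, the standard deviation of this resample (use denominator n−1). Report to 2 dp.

Mean = 6.4725; sum of squared deviations = 16.4382
s² = 16.4382 / 7 = 2.3483
s = √2.3483 = 1.53

θ* = 1.53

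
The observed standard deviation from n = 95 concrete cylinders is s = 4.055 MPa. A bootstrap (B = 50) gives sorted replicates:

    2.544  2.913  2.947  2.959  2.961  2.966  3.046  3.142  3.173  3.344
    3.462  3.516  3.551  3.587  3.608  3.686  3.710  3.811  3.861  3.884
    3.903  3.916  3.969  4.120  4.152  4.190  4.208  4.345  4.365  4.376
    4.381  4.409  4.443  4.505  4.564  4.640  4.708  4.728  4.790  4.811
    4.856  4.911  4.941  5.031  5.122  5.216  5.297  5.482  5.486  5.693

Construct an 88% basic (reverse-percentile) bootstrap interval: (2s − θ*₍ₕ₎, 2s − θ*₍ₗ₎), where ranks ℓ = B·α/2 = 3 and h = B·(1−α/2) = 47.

(2.813, 5.163)

Percentile endpoints at ranks 3 and 47: θ*₍3₎ = 2.947, θ*₍47₎ = 5.297.
Basic interval reflects these around s:
  lower = 2 × 4.055 − 5.297 = 2.813
  upper = 2 × 4.055 − 2.947 = 5.163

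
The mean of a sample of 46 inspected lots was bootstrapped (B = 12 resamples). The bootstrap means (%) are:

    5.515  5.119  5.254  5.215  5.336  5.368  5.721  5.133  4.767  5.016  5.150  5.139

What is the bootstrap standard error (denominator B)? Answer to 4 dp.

SE* = 0.2327

Bootstrap SE is the standard deviation of the 12 replicate means.
Mean of replicates: (5.515 + 5.119 + 5.254 + 5.215 + 5.336 + 5.368 + 5.721 + 5.133 + 4.767 + 5.016 + 5.150 + 5.139) / 12 = 62.73300 / 12 = 5.22775
Sum of squared deviations: (+0.28725)² + (−0.10875)² + (+0.02625)² + (−0.01275)² + (+0.10825)² + (+0.14025)² + (+0.49325)² + (−0.09475)² + (−0.46075)² + (−0.21175)² + (−0.07775)² + (−0.08875)² = 0.64990
Variance = 0.64990 / 12 = 0.05416
SE* = √0.05416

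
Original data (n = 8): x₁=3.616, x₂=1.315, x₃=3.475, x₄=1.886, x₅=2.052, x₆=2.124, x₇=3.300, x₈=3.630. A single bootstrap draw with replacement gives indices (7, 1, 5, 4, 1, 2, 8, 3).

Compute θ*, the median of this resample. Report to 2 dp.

θ* = 3.39

Resample values: 3.300, 3.616, 2.052, 1.886, 3.616, 1.315, 3.630, 3.475.
Sorted: 1.315, 1.886, 2.052, 3.300, 3.475, 3.616, 3.616, 3.630
Median = average of the two middle values = 3.39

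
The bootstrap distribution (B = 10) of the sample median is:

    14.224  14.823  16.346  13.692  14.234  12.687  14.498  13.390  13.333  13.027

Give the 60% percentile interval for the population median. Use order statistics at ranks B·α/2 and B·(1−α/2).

(13.027, 14.498)

Sorted replicates: 12.687, 13.027, 13.333, 13.390, 13.692, 14.224, 14.234, 14.498, 14.823, 16.346
α = 0.40; lower rank = 10 × 0.200 = 2; upper rank = 10 × 0.800 = 8.
The 2nd smallest replicate is 13.027; the 8th is 14.498.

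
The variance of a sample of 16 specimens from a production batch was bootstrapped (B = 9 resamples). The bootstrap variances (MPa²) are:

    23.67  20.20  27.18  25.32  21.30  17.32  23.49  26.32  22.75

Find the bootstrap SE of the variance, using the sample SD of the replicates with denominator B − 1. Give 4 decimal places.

SE* = 3.1142

Bootstrap SE is the standard deviation of the 9 replicate variances.
Mean of replicates: (23.67 + 20.20 + 27.18 + 25.32 + 21.30 + 17.32 + 23.49 + 26.32 + 22.75) / 9 = 207.55000 / 9 = 23.06111
Sum of squared deviations: (+0.60889)² + (−2.86111)² + (+4.11889)² + (+2.25889)² + (−1.76111)² + (−5.74111)² + (+0.42889)² + (+3.25889)² + (−0.31111)² = 77.58749
Variance = 77.58749 / 8 = 9.69844
SE* = √9.69844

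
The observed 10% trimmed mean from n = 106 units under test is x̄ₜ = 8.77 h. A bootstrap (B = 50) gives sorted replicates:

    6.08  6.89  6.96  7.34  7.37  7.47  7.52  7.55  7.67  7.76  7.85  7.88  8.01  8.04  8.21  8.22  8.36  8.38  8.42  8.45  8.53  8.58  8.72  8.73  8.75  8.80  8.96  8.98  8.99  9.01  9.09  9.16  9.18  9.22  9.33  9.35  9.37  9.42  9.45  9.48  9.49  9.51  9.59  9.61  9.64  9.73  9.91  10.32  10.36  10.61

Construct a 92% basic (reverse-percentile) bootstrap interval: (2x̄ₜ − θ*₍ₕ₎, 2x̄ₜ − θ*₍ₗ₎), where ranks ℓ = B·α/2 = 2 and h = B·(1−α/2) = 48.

Percentile endpoints at ranks 2 and 48: θ*₍2₎ = 6.89, θ*₍48₎ = 10.32.
Basic interval reflects these around x̄ₜ:
  lower = 2 × 8.77 − 10.32 = 7.22
  upper = 2 × 8.77 − 6.89 = 10.65

(7.22, 10.65)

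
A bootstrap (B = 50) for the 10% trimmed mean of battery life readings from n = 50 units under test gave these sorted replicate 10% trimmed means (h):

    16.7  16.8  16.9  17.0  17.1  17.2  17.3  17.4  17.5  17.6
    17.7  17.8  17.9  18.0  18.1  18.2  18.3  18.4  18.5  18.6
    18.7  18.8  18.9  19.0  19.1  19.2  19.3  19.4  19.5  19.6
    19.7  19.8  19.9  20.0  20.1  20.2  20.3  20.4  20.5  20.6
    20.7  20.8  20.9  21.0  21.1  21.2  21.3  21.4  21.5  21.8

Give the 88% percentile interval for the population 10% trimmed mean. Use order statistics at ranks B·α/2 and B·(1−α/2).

(16.9, 21.3)

α = 0.12; lower rank = 50 × 0.060 = 3; upper rank = 50 × 0.940 = 47.
The 3rd smallest replicate is 16.9; the 47th is 21.3.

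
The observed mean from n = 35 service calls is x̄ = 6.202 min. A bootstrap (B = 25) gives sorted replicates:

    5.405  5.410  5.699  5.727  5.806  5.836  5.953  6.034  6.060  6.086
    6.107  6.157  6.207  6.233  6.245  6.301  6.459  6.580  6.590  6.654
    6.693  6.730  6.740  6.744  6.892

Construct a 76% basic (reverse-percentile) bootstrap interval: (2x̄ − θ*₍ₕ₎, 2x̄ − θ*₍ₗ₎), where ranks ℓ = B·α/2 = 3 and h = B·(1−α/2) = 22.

(5.674, 6.705)

Percentile endpoints at ranks 3 and 22: θ*₍3₎ = 5.699, θ*₍22₎ = 6.730.
Basic interval reflects these around x̄:
  lower = 2 × 6.202 − 6.730 = 5.674
  upper = 2 × 6.202 − 5.699 = 6.705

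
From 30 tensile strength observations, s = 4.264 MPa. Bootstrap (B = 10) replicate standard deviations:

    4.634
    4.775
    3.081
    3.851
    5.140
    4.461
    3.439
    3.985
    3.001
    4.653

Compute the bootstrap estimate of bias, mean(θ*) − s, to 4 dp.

bias = −0.1620

mean(θ*) = (4.634 + 4.775 + 3.081 + 3.851 + 5.140 + 4.461 + 3.439 + 3.985 + 3.001 + 4.653) / 10 = 4.10200
bias = 4.10200 − 4.264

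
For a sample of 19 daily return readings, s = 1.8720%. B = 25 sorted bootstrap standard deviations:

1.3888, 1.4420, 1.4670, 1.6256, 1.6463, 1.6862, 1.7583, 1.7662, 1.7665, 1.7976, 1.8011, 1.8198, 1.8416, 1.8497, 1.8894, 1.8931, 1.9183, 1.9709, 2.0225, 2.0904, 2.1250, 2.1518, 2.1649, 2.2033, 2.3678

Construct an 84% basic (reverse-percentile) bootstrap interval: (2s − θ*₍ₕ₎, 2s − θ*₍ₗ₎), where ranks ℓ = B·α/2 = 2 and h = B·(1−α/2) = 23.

(1.5791, 2.3020)

Percentile endpoints at ranks 2 and 23: θ*₍2₎ = 1.4420, θ*₍23₎ = 2.1649.
Basic interval reflects these around s:
  lower = 2 × 1.8720 − 2.1649 = 1.5791
  upper = 2 × 1.8720 − 1.4420 = 2.3020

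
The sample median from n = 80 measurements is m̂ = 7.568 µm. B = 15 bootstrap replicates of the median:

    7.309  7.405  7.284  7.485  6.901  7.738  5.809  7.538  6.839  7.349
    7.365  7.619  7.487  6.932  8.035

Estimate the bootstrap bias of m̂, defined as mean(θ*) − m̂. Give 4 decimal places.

mean(θ*) = (7.309 + 7.405 + 7.284 + 7.485 + 6.901 + 7.738 + 5.809 + 7.538 + 6.839 + 7.349 + 7.365 + 7.619 + 7.487 + 6.932 + 8.035) / 15 = 7.27300
bias = 7.27300 − 7.568

bias = −0.2950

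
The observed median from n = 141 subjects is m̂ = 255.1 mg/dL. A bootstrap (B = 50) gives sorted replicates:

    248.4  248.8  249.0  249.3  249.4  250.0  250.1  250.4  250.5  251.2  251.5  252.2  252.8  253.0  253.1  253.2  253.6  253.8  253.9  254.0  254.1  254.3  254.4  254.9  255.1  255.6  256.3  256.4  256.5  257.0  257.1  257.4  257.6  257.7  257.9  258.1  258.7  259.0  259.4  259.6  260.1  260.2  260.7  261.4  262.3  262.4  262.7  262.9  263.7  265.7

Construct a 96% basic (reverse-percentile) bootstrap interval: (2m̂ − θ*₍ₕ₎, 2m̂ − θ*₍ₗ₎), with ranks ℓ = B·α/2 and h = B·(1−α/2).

(246.5, 261.8)

Percentile endpoints at ranks 1 and 49: θ*₍1₎ = 248.4, θ*₍49₎ = 263.7.
Basic interval reflects these around m̂:
  lower = 2 × 255.1 − 263.7 = 246.5
  upper = 2 × 255.1 − 248.4 = 261.8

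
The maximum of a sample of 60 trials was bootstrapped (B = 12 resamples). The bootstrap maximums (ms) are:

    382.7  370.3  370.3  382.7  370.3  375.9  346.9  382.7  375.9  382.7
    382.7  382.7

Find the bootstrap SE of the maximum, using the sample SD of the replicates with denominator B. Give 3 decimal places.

SE* = 10.043

Bootstrap SE is the standard deviation of the 12 replicate maximums.
Mean of replicates: (382.7 + 370.3 + 370.3 + 382.7 + 370.3 + 375.9 + 346.9 + 382.7 + 375.9 + 382.7 + 382.7 + 382.7) / 12 = 4505.8000 / 12 = 375.4833
Sum of squared deviations: (+7.2167)² + (−5.1833)² + (−5.1833)² + (+7.2167)² + (−5.1833)² + (+0.4167)² + (−28.5833)² + (+7.2167)² + (+0.4167)² + (+7.2167)² + (+7.2167)² + (+7.2167)² = 1210.4367
Variance = 1210.4367 / 12 = 100.8697
SE* = √100.8697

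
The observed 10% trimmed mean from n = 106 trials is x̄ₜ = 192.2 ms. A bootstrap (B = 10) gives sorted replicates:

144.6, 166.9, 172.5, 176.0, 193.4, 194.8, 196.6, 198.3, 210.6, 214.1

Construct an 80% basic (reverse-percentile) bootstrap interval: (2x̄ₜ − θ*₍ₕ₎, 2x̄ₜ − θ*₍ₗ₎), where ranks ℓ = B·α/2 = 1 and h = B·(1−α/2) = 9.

Percentile endpoints at ranks 1 and 9: θ*₍1₎ = 144.6, θ*₍9₎ = 210.6.
Basic interval reflects these around x̄ₜ:
  lower = 2 × 192.2 − 210.6 = 173.8
  upper = 2 × 192.2 − 144.6 = 239.8

(173.8, 239.8)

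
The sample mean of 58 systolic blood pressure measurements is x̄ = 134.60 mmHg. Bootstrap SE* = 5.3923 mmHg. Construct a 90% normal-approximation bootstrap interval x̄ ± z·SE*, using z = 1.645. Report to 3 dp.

(125.730, 143.470)

Margin = 1.645 × 5.3923 = 8.8703
Interval: 134.60 ± 8.8703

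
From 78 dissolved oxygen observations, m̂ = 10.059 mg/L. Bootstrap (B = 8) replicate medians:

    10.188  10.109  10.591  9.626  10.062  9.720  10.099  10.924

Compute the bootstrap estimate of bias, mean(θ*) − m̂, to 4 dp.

bias = +0.1059

mean(θ*) = (10.188 + 10.109 + 10.591 + 9.626 + 10.062 + 9.720 + 10.099 + 10.924) / 8 = 10.16488
bias = 10.16488 − 10.059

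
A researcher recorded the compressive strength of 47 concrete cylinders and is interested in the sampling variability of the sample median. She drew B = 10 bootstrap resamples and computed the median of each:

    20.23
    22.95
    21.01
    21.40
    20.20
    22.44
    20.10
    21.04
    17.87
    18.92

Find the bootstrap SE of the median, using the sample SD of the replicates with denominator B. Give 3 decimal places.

Bootstrap SE is the standard deviation of the 10 replicate medians.
Mean of replicates: (20.23 + 22.95 + 21.01 + 21.40 + 20.20 + 22.44 + 20.10 + 21.04 + 17.87 + 18.92) / 10 = 206.1600 / 10 = 20.6160
Sum of squared deviations: (−0.3860)² + (+2.3340)² + (+0.3940)² + (+0.7840)² + (−0.4160)² + (+1.8240)² + (−0.5160)² + (+0.4240)² + (−2.7460)² + (−1.6960)² = 20.7294
Variance = 20.7294 / 10 = 2.0729
SE* = √2.0729

SE* = 1.440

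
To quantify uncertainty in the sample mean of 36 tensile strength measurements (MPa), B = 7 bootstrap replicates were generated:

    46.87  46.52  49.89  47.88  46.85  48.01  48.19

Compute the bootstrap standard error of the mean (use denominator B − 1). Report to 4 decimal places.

Bootstrap SE is the standard deviation of the 7 replicate means.
Mean of replicates: (46.87 + 46.52 + 49.89 + 47.88 + 46.85 + 48.01 + 48.19) / 7 = 334.21000 / 7 = 47.74429
Sum of squared deviations: (−0.87429)² + (−1.22429)² + (+2.14571)² + (+0.13571)² + (−0.89429)² + (+0.26571)² + (+0.44571)² = 7.95477
Variance = 7.95477 / 6 = 1.32580
SE* = √1.32580

SE* = 1.1514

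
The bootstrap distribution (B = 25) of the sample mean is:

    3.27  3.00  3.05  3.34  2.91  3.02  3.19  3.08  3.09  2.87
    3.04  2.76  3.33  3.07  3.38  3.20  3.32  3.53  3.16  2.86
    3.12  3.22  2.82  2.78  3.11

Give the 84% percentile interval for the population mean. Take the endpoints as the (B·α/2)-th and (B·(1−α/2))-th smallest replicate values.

Sorted replicates: 2.76, 2.78, 2.82, 2.86, 2.87, 2.91, 3.00, 3.02, 3.04, 3.05, 3.07, 3.08, 3.09, 3.11, 3.12, 3.16, 3.19, 3.20, 3.22, 3.27, 3.32, 3.33, 3.34, 3.38, 3.53
α = 0.16; lower rank = 25 × 0.080 = 2; upper rank = 25 × 0.920 = 23.
The 2nd smallest replicate is 2.78; the 23rd is 3.34.

(2.78, 3.34)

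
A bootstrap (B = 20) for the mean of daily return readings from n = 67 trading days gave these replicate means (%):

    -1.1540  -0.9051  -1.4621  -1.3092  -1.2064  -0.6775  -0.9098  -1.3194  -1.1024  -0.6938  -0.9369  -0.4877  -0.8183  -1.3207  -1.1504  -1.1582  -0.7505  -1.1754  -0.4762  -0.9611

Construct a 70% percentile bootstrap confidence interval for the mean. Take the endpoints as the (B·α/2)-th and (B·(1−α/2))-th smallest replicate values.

Sorted replicates: -1.4621, -1.3207, -1.3194, -1.3092, -1.2064, -1.1754, -1.1582, -1.1540, -1.1504, -1.1024, -0.9611, -0.9369, -0.9098, -0.9051, -0.8183, -0.7505, -0.6938, -0.6775, -0.4877, -0.4762
α = 0.30; lower rank = 20 × 0.150 = 3; upper rank = 20 × 0.850 = 17.
The 3rd smallest replicate is -1.3194; the 17th is -0.6938.

(-1.3194, -0.6938)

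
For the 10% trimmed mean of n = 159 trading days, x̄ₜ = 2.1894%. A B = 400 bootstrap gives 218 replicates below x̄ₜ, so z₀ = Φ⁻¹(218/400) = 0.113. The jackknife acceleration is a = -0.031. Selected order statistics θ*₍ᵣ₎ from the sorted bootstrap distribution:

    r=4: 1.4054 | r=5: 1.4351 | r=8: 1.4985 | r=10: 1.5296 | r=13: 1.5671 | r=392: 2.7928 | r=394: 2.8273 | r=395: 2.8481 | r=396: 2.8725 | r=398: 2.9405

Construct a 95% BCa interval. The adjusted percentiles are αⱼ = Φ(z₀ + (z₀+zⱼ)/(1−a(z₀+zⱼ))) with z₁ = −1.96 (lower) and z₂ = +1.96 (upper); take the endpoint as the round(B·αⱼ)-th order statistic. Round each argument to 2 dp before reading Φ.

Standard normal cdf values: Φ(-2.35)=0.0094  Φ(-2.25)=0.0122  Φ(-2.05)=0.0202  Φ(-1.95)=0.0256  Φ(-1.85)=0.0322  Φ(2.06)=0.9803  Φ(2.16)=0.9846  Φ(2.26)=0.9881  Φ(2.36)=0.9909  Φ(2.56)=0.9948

(1.5671, 2.7928)

Lower: z₀ + z₁ = 0.113 + (-1.960) = -1.847; 1 − a(z₀+z₁) = 1 − (-0.031)(-1.847) = 0.9427; argument = 0.113 + (-1.847)/0.9427 = -1.8462 → -1.85.
α₁ = Φ(-1.85) = 0.0322; rank = round(400 × 0.0322) = 13; θ*₍13₎ = 1.5671.
Upper: z₀ + z₂ = 2.073; 1 − a(z₀+z₂) = 1.0643; argument = 2.0608 → 2.06; α₂ = 0.9803; rank = 392; θ*₍392₎ = 2.7928.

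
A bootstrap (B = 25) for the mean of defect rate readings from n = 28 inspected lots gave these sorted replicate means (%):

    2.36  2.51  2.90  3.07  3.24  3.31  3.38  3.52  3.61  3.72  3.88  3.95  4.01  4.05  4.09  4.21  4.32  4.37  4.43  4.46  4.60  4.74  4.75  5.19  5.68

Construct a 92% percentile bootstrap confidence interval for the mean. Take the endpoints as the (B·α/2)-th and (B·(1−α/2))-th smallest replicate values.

(2.36, 5.19)

α = 0.08; lower rank = 25 × 0.040 = 1; upper rank = 25 × 0.960 = 24.
The 1st smallest replicate is 2.36; the 24th is 5.19.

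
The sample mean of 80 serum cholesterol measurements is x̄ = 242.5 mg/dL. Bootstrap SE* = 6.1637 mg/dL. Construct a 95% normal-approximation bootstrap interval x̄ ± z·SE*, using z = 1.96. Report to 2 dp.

Margin = 1.96 × 6.1637 = 12.081
Interval: 242.5 ± 12.081

(230.42, 254.58)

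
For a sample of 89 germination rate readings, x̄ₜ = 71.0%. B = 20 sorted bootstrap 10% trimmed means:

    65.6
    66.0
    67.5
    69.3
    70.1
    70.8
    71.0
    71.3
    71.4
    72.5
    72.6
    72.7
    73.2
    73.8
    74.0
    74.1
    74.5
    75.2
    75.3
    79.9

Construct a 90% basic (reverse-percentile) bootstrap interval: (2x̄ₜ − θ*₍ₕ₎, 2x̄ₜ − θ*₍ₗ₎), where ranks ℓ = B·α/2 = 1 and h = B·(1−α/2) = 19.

Percentile endpoints at ranks 1 and 19: θ*₍1₎ = 65.6, θ*₍19₎ = 75.3.
Basic interval reflects these around x̄ₜ:
  lower = 2 × 71.0 − 75.3 = 66.7
  upper = 2 × 71.0 − 65.6 = 76.4

(66.7, 76.4)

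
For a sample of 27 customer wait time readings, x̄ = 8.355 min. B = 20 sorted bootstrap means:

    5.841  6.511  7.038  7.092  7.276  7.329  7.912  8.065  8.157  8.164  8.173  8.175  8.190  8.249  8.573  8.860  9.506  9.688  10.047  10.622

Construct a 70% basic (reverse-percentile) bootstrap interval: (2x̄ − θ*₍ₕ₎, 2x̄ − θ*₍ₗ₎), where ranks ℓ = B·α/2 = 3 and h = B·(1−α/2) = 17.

(7.204, 9.672)

Percentile endpoints at ranks 3 and 17: θ*₍3₎ = 7.038, θ*₍17₎ = 9.506.
Basic interval reflects these around x̄:
  lower = 2 × 8.355 − 9.506 = 7.204
  upper = 2 × 8.355 − 7.038 = 9.672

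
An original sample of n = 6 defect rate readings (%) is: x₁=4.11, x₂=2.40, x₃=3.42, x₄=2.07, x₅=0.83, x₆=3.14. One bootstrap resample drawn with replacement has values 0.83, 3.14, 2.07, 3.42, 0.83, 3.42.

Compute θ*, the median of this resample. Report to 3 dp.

Sorted: 0.83, 0.83, 2.07, 3.14, 3.42, 3.42
Median = average of the two middle values = 2.605

θ* = 2.605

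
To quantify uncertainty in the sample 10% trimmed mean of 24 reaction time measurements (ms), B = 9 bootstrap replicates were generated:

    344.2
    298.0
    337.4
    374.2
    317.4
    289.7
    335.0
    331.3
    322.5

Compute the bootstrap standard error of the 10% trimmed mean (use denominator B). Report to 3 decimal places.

SE* = 23.697

Bootstrap SE is the standard deviation of the 9 replicate 10% trimmed means.
Mean of replicates: (344.2 + 298.0 + 337.4 + 374.2 + 317.4 + 289.7 + 335.0 + 331.3 + 322.5) / 9 = 2949.7000 / 9 = 327.7444
Sum of squared deviations: (+16.4556)² + (−29.7444)² + (+9.6556)² + (+46.4556)² + (−10.3444)² + (−38.0444)² + (+7.2556)² + (+3.5556)² + (−5.2444)² = 5054.0422
Variance = 5054.0422 / 9 = 561.5602
SE* = √561.5602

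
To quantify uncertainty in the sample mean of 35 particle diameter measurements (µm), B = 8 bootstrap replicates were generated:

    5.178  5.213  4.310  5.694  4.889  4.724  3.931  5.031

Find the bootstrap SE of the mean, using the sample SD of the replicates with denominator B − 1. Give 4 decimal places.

SE* = 0.5522

Bootstrap SE is the standard deviation of the 8 replicate means.
Mean of replicates: (5.178 + 5.213 + 4.310 + 5.694 + 4.889 + 4.724 + 3.931 + 5.031) / 8 = 38.97000 / 8 = 4.87125
Sum of squared deviations: (+0.30675)² + (+0.34175)² + (−0.56125)² + (+0.82275)² + (+0.01775)² + (−0.14725)² + (−0.94025)² + (+0.15975)² = 2.13440
Variance = 2.13440 / 7 = 0.30491
SE* = √0.30491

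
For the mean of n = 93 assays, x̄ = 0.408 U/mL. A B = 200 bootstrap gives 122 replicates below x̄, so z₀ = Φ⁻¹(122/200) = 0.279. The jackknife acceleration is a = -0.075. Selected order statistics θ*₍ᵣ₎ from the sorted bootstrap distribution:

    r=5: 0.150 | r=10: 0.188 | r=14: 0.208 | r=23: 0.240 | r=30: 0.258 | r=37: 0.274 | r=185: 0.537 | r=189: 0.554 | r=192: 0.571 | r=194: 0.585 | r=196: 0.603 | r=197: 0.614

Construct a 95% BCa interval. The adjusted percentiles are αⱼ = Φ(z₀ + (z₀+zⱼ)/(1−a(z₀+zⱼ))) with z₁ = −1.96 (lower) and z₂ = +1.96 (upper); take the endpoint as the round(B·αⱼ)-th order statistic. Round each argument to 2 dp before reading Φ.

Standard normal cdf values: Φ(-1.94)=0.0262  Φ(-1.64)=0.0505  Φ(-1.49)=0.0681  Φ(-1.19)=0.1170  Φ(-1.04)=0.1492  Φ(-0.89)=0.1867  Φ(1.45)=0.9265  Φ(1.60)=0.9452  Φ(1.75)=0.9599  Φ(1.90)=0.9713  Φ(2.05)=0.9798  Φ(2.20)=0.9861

(0.188, 0.614)

Lower: z₀ + z₁ = 0.279 + (-1.960) = -1.681; 1 − a(z₀+z₁) = 1 − (-0.075)(-1.681) = 0.8739; argument = 0.279 + (-1.681)/0.8739 = -1.6445 → -1.64.
α₁ = Φ(-1.64) = 0.0505; rank = round(200 × 0.0505) = 10; θ*₍10₎ = 0.188.
Upper: z₀ + z₂ = 2.239; 1 − a(z₀+z₂) = 1.1679; argument = 2.1961 → 2.20; α₂ = 0.9861; rank = 197; θ*₍197₎ = 0.614.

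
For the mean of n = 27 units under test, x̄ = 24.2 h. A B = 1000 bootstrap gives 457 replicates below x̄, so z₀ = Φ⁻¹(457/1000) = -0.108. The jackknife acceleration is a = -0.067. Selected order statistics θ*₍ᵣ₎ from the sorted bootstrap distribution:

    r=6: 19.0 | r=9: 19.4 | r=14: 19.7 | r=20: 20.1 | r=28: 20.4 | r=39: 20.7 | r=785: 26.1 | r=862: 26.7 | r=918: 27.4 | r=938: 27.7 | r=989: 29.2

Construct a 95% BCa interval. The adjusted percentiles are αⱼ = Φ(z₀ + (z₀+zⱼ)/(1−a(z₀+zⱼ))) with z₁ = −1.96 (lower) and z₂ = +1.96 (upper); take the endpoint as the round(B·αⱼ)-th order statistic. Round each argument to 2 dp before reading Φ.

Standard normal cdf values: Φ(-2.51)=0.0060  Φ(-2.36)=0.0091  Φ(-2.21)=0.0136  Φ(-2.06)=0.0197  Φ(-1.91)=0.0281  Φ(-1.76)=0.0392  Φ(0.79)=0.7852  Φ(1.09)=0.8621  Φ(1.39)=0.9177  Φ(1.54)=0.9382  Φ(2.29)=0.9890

Lower: z₀ + z₁ = -0.108 + (-1.960) = -2.068; 1 − a(z₀+z₁) = 1 − (-0.067)(-2.068) = 0.8614; argument = -0.108 + (-2.068)/0.8614 = -2.5086 → -2.51.
α₁ = Φ(-2.51) = 0.0060; rank = round(1000 × 0.0060) = 6; θ*₍6₎ = 19.0.
Upper: z₀ + z₂ = 1.852; 1 − a(z₀+z₂) = 1.1241; argument = 1.5396 → 1.54; α₂ = 0.9382; rank = 938; θ*₍938₎ = 27.7.

(19.0, 27.7)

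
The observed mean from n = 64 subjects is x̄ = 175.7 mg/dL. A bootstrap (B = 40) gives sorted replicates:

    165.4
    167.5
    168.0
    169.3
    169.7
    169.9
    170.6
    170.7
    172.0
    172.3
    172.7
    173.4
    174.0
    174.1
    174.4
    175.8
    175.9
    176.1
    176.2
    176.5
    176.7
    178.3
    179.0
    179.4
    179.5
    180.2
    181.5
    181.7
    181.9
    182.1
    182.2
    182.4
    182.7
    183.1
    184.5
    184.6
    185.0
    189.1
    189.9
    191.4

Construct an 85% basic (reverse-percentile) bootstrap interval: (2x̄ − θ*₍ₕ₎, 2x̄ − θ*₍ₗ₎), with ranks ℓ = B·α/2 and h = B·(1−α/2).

Percentile endpoints at ranks 3 and 37: θ*₍3₎ = 168.0, θ*₍37₎ = 185.0.
Basic interval reflects these around x̄:
  lower = 2 × 175.7 − 185.0 = 166.4
  upper = 2 × 175.7 − 168.0 = 183.4

(166.4, 183.4)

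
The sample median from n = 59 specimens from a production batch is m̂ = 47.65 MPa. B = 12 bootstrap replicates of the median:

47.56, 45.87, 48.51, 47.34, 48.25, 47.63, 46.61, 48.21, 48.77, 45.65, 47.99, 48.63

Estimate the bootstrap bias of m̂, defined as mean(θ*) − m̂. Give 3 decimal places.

bias = −0.065

mean(θ*) = (47.56 + 45.87 + 48.51 + 47.34 + 48.25 + 47.63 + 46.61 + 48.21 + 48.77 + 45.65 + 47.99 + 48.63) / 12 = 47.5850
bias = 47.5850 − 47.65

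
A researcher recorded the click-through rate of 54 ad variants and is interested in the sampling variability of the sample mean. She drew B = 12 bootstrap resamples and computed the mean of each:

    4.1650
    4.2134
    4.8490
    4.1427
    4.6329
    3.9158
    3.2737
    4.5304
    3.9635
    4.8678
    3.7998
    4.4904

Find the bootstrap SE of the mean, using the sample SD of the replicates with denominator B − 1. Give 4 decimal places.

Bootstrap SE is the standard deviation of the 12 replicate means.
Mean of replicates: (4.1650 + 4.2134 + 4.8490 + 4.1427 + 4.6329 + 3.9158 + 3.2737 + 4.5304 + 3.9635 + 4.8678 + 3.7998 + 4.4904) / 12 = 50.84440 / 12 = 4.23703
Sum of squared deviations: (−0.07203)² + (−0.02363)² + (+0.61197)² + (−0.09433)² + (+0.39587)² + (−0.32123)² + (−0.96333)² + (+0.29337)² + (−0.27353)² + (+0.63077)² + (−0.43723)² + (+0.25337)² = 2.39118
Variance = 2.39118 / 11 = 0.21738
SE* = √0.21738

SE* = 0.4662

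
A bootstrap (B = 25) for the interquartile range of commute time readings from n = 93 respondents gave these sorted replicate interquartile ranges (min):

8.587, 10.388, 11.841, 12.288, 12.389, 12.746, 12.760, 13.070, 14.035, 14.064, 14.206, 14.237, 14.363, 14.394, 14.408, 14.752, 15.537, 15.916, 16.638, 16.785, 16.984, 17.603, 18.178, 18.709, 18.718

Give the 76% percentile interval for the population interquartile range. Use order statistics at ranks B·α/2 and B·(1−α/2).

α = 0.24; lower rank = 25 × 0.120 = 3; upper rank = 25 × 0.880 = 22.
The 3rd smallest replicate is 11.841; the 22nd is 17.603.

(11.841, 17.603)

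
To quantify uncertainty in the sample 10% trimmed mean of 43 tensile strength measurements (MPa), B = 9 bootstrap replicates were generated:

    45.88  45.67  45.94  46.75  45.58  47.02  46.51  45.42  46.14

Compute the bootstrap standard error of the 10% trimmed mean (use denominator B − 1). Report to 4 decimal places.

Bootstrap SE is the standard deviation of the 9 replicate 10% trimmed means.
Mean of replicates: (45.88 + 45.67 + 45.94 + 46.75 + 45.58 + 47.02 + 46.51 + 45.42 + 46.14) / 9 = 414.91000 / 9 = 46.10111
Sum of squared deviations: (−0.22111)² + (−0.43111)² + (−0.16111)² + (+0.64889)² + (−0.52111)² + (+0.91889)² + (+0.40889)² + (−0.68111)² + (+0.03889)² = 2.43029
Variance = 2.43029 / 8 = 0.30379
SE* = √0.30379

SE* = 0.5512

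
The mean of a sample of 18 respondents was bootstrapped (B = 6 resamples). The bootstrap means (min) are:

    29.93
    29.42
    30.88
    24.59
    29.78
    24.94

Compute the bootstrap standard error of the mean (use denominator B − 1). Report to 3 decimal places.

SE* = 2.750

Bootstrap SE is the standard deviation of the 6 replicate means.
Mean of replicates: (29.93 + 29.42 + 30.88 + 24.59 + 29.78 + 24.94) / 6 = 169.5400 / 6 = 28.2567
Sum of squared deviations: (+1.6733)² + (+1.1633)² + (+2.6233)² + (−3.6667)² + (+1.5233)² + (−3.3167)² = 37.8005
Variance = 37.8005 / 5 = 7.5601
SE* = √7.5601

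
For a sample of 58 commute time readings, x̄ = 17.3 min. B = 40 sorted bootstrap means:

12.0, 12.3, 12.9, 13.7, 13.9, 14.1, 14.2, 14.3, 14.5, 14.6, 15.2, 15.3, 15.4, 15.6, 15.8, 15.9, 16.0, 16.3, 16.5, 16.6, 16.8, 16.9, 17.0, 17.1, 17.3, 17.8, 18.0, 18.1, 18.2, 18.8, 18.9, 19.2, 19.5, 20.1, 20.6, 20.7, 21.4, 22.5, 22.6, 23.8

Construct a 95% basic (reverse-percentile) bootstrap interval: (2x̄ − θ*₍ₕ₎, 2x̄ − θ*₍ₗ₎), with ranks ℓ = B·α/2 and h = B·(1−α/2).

(12.0, 22.6)

Percentile endpoints at ranks 1 and 39: θ*₍1₎ = 12.0, θ*₍39₎ = 22.6.
Basic interval reflects these around x̄:
  lower = 2 × 17.3 − 22.6 = 12.0
  upper = 2 × 17.3 − 12.0 = 22.6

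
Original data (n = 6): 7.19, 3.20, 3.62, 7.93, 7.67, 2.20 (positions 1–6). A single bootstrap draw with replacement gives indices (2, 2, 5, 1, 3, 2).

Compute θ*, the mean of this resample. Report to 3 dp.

Resample values: 3.20, 3.20, 7.67, 7.19, 3.62, 3.20.
Mean = (3.20 + 3.20 + 7.67 + 7.19 + 3.62 + 3.20) / 6 = 28.080 / 6 = 4.680

θ* = 4.680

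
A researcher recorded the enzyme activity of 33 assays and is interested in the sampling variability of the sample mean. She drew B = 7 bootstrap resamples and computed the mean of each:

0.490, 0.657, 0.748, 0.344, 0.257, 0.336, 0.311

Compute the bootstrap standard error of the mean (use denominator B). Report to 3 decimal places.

Bootstrap SE is the standard deviation of the 7 replicate means.
Mean of replicates: (0.490 + 0.657 + 0.748 + 0.344 + 0.257 + 0.336 + 0.311) / 7 = 3.1430 / 7 = 0.4490
Sum of squared deviations: (+0.0410)² + (+0.2080)² + (+0.2990)² + (−0.1050)² + (−0.1920)² + (−0.1130)² + (−0.1380)² = 0.2140
Variance = 0.2140 / 7 = 0.0306
SE* = √0.0306

SE* = 0.175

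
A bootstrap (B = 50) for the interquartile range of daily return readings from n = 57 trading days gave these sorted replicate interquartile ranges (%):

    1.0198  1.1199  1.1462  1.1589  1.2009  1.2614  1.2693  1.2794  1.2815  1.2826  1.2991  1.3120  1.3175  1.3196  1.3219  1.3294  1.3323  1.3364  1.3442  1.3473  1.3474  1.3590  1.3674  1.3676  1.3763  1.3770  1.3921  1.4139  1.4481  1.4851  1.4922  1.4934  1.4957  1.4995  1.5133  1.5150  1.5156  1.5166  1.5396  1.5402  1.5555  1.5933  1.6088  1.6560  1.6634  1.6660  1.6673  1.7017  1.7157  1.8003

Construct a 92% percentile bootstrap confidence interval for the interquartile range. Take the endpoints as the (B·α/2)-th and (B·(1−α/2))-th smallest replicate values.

α = 0.08; lower rank = 50 × 0.040 = 2; upper rank = 50 × 0.960 = 48.
The 2nd smallest replicate is 1.1199; the 48th is 1.7017.

(1.1199, 1.7017)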